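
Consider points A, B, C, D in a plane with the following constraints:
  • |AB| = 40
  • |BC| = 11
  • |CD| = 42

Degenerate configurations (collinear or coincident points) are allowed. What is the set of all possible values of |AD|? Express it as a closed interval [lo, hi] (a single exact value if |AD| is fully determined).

|AB| ∈ {40}
|BC| ∈ {11}
|CD| ∈ {42}
|AC| ∈ [29, 51]
|BD| ∈ [31, 53]
|AD| ∈ [0, 93]

|AD| ∈ [0, 93]  (≈ [0.0000, 93.0000])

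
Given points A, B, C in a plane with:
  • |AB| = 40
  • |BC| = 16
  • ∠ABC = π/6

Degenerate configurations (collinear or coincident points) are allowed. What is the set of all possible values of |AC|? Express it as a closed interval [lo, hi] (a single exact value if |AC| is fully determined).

|AC| = 8·√(29 - 10·√(3))  (≈ 27.3402)

|AB| ∈ {40}
|BC| ∈ {16}
|AC| ∈ {8·√(29 - 10·√(3))}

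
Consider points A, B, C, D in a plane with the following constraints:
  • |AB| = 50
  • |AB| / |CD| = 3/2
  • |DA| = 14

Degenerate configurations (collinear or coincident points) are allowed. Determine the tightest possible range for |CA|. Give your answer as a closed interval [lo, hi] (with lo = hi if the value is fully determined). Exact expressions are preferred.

|CA| ∈ [58/3, 142/3]  (≈ [19.3333, 47.3333])

|AB| ∈ {50}
|AD| ∈ {14}
|CD| ∈ {100/3}
|BD| ∈ [36, 64]
|AC| ∈ [58/3, 142/3]
|BC| ∈ [8/3, 292/3]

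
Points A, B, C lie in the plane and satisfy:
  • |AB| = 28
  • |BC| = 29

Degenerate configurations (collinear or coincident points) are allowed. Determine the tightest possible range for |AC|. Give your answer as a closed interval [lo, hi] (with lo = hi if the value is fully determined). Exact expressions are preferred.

|AC| ∈ [1, 57]  (≈ [1.0000, 57.0000])

|AB| ∈ {28}
|BC| ∈ {29}
|AC| ∈ [1, 57]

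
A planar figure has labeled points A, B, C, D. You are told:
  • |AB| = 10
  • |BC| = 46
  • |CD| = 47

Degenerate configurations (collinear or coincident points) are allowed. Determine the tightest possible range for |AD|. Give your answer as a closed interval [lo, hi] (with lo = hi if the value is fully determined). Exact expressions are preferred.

|AB| ∈ {10}
|BC| ∈ {46}
|CD| ∈ {47}
|AC| ∈ [36, 56]
|BD| ∈ [1, 93]
|AD| ∈ [0, 103]

|AD| ∈ [0, 103]  (≈ [0.0000, 103.0000])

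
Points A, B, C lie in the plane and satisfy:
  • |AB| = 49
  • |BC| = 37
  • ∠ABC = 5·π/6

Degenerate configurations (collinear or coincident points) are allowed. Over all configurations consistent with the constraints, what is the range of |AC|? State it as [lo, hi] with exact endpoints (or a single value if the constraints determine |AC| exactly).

|AB| ∈ {49}
|BC| ∈ {37}
|AC| ∈ {√(1813·√(3) + 3770)}

|AC| = √(1813·√(3) + 3770)  (≈ 83.1277)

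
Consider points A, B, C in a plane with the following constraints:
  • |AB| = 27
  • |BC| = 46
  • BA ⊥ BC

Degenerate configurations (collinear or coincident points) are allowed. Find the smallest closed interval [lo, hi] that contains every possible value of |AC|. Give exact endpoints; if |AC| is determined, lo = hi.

|AC| = √(2845)  (≈ 53.3385)

|AB| ∈ {27}
|BC| ∈ {46}
|AC| ∈ {√(2845)}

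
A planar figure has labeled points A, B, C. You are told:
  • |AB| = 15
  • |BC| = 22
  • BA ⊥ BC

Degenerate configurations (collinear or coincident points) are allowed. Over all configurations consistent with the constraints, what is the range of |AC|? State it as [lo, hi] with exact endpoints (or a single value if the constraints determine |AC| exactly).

|AC| = √(709)  (≈ 26.6271)

|AB| ∈ {15}
|BC| ∈ {22}
|AC| ∈ {√(709)}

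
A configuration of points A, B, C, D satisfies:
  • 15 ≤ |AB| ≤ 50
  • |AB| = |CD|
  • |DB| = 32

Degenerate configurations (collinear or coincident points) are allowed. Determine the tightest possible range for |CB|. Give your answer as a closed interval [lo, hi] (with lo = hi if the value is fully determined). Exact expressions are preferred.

|CB| ∈ [0, 82]  (≈ [0.0000, 82.0000])

|AB| ∈ [15, 50]
|BD| ∈ {32}
|CD| ∈ [15, 50]
|AD| ∈ [0, 82]
|BC| ∈ [0, 82]
|AC| ∈ [0, 132]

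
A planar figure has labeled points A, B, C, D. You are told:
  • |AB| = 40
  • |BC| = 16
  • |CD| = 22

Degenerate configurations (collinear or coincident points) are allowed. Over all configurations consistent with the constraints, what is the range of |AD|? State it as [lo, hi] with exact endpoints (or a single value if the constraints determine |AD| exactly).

|AD| ∈ [2, 78]  (≈ [2.0000, 78.0000])

|AB| ∈ {40}
|BC| ∈ {16}
|CD| ∈ {22}
|AC| ∈ [24, 56]
|BD| ∈ [6, 38]
|AD| ∈ [2, 78]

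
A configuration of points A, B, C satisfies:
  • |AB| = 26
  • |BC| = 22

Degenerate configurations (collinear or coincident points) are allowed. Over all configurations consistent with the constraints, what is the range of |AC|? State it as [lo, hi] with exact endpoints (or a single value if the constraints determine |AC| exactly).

|AC| ∈ [4, 48]  (≈ [4.0000, 48.0000])

|AB| ∈ {26}
|BC| ∈ {22}
|AC| ∈ [4, 48]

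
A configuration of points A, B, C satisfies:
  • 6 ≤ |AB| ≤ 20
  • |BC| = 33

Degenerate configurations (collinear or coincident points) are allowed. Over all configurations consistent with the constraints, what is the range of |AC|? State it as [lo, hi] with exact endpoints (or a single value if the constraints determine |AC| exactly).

|AB| ∈ [6, 20]
|BC| ∈ {33}
|AC| ∈ [13, 53]

|AC| ∈ [13, 53]  (≈ [13.0000, 53.0000])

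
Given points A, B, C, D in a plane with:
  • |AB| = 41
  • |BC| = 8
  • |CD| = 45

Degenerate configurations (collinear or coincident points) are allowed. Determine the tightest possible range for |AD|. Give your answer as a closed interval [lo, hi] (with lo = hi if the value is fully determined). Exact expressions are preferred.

|AB| ∈ {41}
|BC| ∈ {8}
|CD| ∈ {45}
|AC| ∈ [33, 49]
|BD| ∈ [37, 53]
|AD| ∈ [0, 94]

|AD| ∈ [0, 94]  (≈ [0.0000, 94.0000])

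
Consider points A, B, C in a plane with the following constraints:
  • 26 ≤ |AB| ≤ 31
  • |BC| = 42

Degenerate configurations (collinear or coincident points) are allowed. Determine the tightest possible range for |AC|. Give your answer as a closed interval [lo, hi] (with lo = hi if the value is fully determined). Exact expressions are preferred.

|AC| ∈ [11, 73]  (≈ [11.0000, 73.0000])

|AB| ∈ [26, 31]
|BC| ∈ {42}
|AC| ∈ [11, 73]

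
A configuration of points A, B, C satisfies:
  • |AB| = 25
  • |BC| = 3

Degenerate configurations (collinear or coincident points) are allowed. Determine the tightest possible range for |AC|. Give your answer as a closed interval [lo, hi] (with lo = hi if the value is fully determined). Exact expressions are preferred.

|AB| ∈ {25}
|BC| ∈ {3}
|AC| ∈ [22, 28]

|AC| ∈ [22, 28]  (≈ [22.0000, 28.0000])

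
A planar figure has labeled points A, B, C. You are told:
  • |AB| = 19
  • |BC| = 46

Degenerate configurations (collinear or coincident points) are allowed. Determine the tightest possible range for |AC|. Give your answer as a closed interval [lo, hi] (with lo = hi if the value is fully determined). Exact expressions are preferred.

|AC| ∈ [27, 65]  (≈ [27.0000, 65.0000])

|AB| ∈ {19}
|BC| ∈ {46}
|AC| ∈ [27, 65]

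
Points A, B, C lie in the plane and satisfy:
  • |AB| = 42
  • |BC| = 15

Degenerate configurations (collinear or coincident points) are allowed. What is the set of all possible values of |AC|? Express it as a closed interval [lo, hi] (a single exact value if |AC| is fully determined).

|AC| ∈ [27, 57]  (≈ [27.0000, 57.0000])

|AB| ∈ {42}
|BC| ∈ {15}
|AC| ∈ [27, 57]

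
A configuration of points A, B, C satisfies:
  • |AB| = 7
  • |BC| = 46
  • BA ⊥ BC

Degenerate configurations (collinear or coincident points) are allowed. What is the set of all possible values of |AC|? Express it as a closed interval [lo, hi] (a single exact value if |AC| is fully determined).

|AB| ∈ {7}
|BC| ∈ {46}
|AC| ∈ {√(2165)}

|AC| = √(2165)  (≈ 46.5296)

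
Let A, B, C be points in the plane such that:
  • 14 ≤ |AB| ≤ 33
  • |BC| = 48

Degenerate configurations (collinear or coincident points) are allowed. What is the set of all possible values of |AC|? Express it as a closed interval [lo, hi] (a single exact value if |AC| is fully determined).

|AC| ∈ [15, 81]  (≈ [15.0000, 81.0000])

|AB| ∈ [14, 33]
|BC| ∈ {48}
|AC| ∈ [15, 81]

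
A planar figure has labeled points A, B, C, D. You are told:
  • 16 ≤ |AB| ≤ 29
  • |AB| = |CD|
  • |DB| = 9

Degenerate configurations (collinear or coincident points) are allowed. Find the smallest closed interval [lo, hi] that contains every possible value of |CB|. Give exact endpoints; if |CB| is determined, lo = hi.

|CB| ∈ [7, 38]  (≈ [7.0000, 38.0000])

|AB| ∈ [16, 29]
|BD| ∈ {9}
|CD| ∈ [16, 29]
|AD| ∈ [7, 38]
|BC| ∈ [7, 38]
|AC| ∈ [0, 67]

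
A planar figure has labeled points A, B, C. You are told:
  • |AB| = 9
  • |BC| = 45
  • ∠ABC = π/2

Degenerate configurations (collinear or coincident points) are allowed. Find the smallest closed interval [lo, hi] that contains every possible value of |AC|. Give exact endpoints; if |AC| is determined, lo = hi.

|AB| ∈ {9}
|BC| ∈ {45}
|AC| ∈ {9·√(26)}

|AC| = 9·√(26)  (≈ 45.8912)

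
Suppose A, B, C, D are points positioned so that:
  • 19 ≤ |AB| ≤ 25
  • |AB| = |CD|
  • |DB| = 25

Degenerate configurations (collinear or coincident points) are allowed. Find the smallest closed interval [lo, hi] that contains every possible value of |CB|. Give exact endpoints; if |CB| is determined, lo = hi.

|AB| ∈ [19, 25]
|BD| ∈ {25}
|CD| ∈ [19, 25]
|AD| ∈ [0, 50]
|BC| ∈ [0, 50]
|AC| ∈ [0, 75]

|CB| ∈ [0, 50]  (≈ [0.0000, 50.0000])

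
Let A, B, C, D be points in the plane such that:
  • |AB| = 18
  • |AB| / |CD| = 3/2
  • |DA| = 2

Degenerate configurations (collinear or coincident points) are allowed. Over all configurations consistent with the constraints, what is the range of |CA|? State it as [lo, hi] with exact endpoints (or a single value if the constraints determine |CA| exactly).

|AB| ∈ {18}
|AD| ∈ {2}
|CD| ∈ {12}
|BD| ∈ [16, 20]
|AC| ∈ [10, 14]
|BC| ∈ [4, 32]

|CA| ∈ [10, 14]  (≈ [10.0000, 14.0000])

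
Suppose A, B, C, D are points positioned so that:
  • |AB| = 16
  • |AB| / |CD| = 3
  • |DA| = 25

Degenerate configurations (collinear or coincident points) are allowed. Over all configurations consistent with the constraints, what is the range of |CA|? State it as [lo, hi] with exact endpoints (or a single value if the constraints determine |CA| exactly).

|AB| ∈ {16}
|AD| ∈ {25}
|CD| ∈ {16/3}
|BD| ∈ [9, 41]
|AC| ∈ [59/3, 91/3]
|BC| ∈ [11/3, 139/3]

|CA| ∈ [59/3, 91/3]  (≈ [19.6667, 30.3333])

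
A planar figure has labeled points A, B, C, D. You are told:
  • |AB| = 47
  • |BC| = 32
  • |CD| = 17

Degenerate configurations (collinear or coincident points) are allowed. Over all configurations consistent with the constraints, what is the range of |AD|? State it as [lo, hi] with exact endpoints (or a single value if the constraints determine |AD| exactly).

|AD| ∈ [0, 96]  (≈ [0.0000, 96.0000])

|AB| ∈ {47}
|BC| ∈ {32}
|CD| ∈ {17}
|AC| ∈ [15, 79]
|BD| ∈ [15, 49]
|AD| ∈ [0, 96]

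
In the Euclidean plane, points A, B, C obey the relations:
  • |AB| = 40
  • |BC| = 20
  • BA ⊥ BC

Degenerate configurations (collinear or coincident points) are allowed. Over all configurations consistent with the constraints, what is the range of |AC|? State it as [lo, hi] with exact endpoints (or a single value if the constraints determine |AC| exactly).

|AB| ∈ {40}
|BC| ∈ {20}
|AC| ∈ {20·√(5)}

|AC| = 20·√(5)  (≈ 44.7214)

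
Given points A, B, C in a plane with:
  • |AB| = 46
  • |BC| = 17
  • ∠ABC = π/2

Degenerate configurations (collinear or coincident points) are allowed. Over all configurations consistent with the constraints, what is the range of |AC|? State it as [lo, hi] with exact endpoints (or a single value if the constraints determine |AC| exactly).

|AB| ∈ {46}
|BC| ∈ {17}
|AC| ∈ {√(2405)}

|AC| = √(2405)  (≈ 49.0408)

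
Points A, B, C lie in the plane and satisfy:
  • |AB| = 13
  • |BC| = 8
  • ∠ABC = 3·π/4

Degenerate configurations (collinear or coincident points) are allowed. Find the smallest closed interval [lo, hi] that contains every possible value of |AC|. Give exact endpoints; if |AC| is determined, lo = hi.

|AC| = √(104·√(2) + 233)  (≈ 19.4956)

|AB| ∈ {13}
|BC| ∈ {8}
|AC| ∈ {√(104·√(2) + 233)}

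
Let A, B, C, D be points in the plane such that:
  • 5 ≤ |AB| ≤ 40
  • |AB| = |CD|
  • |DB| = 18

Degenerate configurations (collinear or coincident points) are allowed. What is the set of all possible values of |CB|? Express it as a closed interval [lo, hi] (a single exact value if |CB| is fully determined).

|CB| ∈ [0, 58]  (≈ [0.0000, 58.0000])

|AB| ∈ [5, 40]
|BD| ∈ {18}
|CD| ∈ [5, 40]
|AD| ∈ [0, 58]
|BC| ∈ [0, 58]
|AC| ∈ [0, 98]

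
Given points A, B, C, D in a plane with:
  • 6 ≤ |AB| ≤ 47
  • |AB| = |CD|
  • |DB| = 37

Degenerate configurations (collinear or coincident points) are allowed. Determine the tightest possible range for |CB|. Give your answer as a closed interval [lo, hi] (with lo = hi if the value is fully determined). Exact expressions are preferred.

|AB| ∈ [6, 47]
|BD| ∈ {37}
|CD| ∈ [6, 47]
|AD| ∈ [0, 84]
|BC| ∈ [0, 84]
|AC| ∈ [0, 131]

|CB| ∈ [0, 84]  (≈ [0.0000, 84.0000])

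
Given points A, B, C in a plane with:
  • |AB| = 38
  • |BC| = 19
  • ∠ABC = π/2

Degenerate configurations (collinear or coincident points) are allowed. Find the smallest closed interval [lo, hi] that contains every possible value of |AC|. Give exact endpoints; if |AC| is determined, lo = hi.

|AC| = 19·√(5)  (≈ 42.4853)

|AB| ∈ {38}
|BC| ∈ {19}
|AC| ∈ {19·√(5)}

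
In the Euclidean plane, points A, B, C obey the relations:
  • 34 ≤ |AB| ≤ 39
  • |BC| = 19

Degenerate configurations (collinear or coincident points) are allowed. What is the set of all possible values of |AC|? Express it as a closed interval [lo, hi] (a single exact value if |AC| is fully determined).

|AB| ∈ [34, 39]
|BC| ∈ {19}
|AC| ∈ [15, 58]

|AC| ∈ [15, 58]  (≈ [15.0000, 58.0000])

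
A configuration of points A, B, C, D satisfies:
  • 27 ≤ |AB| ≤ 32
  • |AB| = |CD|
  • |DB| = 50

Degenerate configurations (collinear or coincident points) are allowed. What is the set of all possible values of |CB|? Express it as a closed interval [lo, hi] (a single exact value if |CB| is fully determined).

|AB| ∈ [27, 32]
|BD| ∈ {50}
|CD| ∈ [27, 32]
|AD| ∈ [18, 82]
|BC| ∈ [18, 82]
|AC| ∈ [0, 114]

|CB| ∈ [18, 82]  (≈ [18.0000, 82.0000])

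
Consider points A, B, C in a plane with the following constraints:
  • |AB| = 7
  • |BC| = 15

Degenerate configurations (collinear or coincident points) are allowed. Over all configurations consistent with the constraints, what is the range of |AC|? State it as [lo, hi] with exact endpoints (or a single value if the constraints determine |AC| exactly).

|AC| ∈ [8, 22]  (≈ [8.0000, 22.0000])

|AB| ∈ {7}
|BC| ∈ {15}
|AC| ∈ [8, 22]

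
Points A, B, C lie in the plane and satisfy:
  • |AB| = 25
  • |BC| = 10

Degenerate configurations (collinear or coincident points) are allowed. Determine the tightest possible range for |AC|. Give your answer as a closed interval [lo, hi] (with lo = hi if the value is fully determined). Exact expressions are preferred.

|AC| ∈ [15, 35]  (≈ [15.0000, 35.0000])

|AB| ∈ {25}
|BC| ∈ {10}
|AC| ∈ [15, 35]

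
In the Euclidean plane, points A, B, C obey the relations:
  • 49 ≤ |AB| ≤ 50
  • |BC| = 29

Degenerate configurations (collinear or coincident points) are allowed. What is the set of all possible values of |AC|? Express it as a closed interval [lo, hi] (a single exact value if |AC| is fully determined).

|AB| ∈ [49, 50]
|BC| ∈ {29}
|AC| ∈ [20, 79]

|AC| ∈ [20, 79]  (≈ [20.0000, 79.0000])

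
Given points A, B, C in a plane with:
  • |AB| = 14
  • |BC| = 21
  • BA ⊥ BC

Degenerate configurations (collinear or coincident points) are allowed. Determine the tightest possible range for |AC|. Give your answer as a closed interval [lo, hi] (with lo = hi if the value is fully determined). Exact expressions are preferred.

|AC| = 7·√(13)  (≈ 25.2389)

|AB| ∈ {14}
|BC| ∈ {21}
|AC| ∈ {7·√(13)}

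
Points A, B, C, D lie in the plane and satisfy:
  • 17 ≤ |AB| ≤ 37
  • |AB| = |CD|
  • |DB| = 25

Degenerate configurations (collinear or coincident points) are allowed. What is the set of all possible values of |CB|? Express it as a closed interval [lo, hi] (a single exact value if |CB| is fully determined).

|CB| ∈ [0, 62]  (≈ [0.0000, 62.0000])

|AB| ∈ [17, 37]
|BD| ∈ {25}
|CD| ∈ [17, 37]
|AD| ∈ [0, 62]
|BC| ∈ [0, 62]
|AC| ∈ [0, 99]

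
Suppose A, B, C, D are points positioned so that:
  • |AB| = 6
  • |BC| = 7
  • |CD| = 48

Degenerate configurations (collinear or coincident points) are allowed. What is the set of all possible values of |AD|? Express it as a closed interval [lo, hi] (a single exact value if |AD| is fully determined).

|AB| ∈ {6}
|BC| ∈ {7}
|CD| ∈ {48}
|AC| ∈ [1, 13]
|BD| ∈ [41, 55]
|AD| ∈ [35, 61]

|AD| ∈ [35, 61]  (≈ [35.0000, 61.0000])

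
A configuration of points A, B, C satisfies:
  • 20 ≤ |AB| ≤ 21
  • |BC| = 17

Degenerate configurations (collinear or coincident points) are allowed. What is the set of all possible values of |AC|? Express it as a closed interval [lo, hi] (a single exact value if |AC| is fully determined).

|AC| ∈ [3, 38]  (≈ [3.0000, 38.0000])

|AB| ∈ [20, 21]
|BC| ∈ {17}
|AC| ∈ [3, 38]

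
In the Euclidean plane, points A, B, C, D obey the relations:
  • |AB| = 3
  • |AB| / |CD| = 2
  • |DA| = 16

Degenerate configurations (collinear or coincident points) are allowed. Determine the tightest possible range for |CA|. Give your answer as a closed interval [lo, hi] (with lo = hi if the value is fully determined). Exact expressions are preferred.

|AB| ∈ {3}
|AD| ∈ {16}
|CD| ∈ {3/2}
|BD| ∈ [13, 19]
|AC| ∈ [29/2, 35/2]
|BC| ∈ [23/2, 41/2]

|CA| ∈ [29/2, 35/2]  (≈ [14.5000, 17.5000])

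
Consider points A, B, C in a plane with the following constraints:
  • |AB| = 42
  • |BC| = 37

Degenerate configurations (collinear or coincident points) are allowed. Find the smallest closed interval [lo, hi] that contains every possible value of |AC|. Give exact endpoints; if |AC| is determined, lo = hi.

|AC| ∈ [5, 79]  (≈ [5.0000, 79.0000])

|AB| ∈ {42}
|BC| ∈ {37}
|AC| ∈ [5, 79]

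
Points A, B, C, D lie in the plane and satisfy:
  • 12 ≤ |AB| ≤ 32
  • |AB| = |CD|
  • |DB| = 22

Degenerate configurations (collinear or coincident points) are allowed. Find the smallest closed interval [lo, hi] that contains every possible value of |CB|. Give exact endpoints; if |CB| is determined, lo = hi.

|CB| ∈ [0, 54]  (≈ [0.0000, 54.0000])

|AB| ∈ [12, 32]
|BD| ∈ {22}
|CD| ∈ [12, 32]
|AD| ∈ [0, 54]
|BC| ∈ [0, 54]
|AC| ∈ [0, 86]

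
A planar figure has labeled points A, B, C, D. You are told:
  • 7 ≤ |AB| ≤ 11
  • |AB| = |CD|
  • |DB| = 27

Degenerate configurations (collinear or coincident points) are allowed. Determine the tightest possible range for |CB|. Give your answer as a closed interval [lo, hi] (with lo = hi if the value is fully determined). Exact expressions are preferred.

|AB| ∈ [7, 11]
|BD| ∈ {27}
|CD| ∈ [7, 11]
|AD| ∈ [16, 38]
|BC| ∈ [16, 38]
|AC| ∈ [5, 49]

|CB| ∈ [16, 38]  (≈ [16.0000, 38.0000])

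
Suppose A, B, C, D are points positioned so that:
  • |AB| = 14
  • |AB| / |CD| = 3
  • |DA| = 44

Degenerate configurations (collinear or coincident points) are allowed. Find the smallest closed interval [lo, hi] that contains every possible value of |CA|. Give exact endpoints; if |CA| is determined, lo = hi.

|AB| ∈ {14}
|AD| ∈ {44}
|CD| ∈ {14/3}
|BD| ∈ [30, 58]
|AC| ∈ [118/3, 146/3]
|BC| ∈ [76/3, 188/3]

|CA| ∈ [118/3, 146/3]  (≈ [39.3333, 48.6667])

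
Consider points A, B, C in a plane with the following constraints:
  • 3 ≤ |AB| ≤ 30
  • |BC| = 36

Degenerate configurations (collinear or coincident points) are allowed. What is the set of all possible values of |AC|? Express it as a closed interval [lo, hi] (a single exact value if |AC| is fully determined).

|AC| ∈ [6, 66]  (≈ [6.0000, 66.0000])

|AB| ∈ [3, 30]
|BC| ∈ {36}
|AC| ∈ [6, 66]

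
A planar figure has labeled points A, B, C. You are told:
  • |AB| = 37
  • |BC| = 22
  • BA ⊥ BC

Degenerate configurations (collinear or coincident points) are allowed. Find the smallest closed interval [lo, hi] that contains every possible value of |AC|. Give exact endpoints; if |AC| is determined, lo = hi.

|AC| = √(1853)  (≈ 43.0465)

|AB| ∈ {37}
|BC| ∈ {22}
|AC| ∈ {√(1853)}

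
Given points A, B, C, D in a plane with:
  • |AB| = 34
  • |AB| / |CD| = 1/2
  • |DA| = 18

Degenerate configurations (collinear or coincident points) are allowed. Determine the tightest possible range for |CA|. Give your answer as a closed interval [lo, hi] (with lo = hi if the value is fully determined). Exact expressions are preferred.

|AB| ∈ {34}
|AD| ∈ {18}
|CD| ∈ {68}
|BD| ∈ [16, 52]
|AC| ∈ [50, 86]
|BC| ∈ [16, 120]

|CA| ∈ [50, 86]  (≈ [50.0000, 86.0000])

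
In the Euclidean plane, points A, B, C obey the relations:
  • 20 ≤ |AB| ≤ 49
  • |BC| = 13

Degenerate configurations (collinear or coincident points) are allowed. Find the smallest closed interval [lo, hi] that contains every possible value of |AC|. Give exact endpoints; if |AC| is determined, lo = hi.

|AB| ∈ [20, 49]
|BC| ∈ {13}
|AC| ∈ [7, 62]

|AC| ∈ [7, 62]  (≈ [7.0000, 62.0000])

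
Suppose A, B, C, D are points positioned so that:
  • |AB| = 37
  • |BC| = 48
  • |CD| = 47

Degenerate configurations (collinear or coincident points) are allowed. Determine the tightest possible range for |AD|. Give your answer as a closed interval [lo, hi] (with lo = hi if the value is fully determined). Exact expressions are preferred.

|AB| ∈ {37}
|BC| ∈ {48}
|CD| ∈ {47}
|AC| ∈ [11, 85]
|BD| ∈ [1, 95]
|AD| ∈ [0, 132]

|AD| ∈ [0, 132]  (≈ [0.0000, 132.0000])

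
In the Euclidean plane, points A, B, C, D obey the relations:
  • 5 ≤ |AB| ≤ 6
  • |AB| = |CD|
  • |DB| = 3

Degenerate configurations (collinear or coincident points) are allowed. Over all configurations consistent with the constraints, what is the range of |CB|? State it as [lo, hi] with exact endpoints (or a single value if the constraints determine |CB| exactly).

|AB| ∈ [5, 6]
|BD| ∈ {3}
|CD| ∈ [5, 6]
|AD| ∈ [2, 9]
|BC| ∈ [2, 9]
|AC| ∈ [0, 15]

|CB| ∈ [2, 9]  (≈ [2.0000, 9.0000])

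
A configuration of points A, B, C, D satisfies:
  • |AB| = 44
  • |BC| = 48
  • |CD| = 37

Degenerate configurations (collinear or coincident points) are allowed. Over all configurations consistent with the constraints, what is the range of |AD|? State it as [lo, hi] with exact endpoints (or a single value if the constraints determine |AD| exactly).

|AB| ∈ {44}
|BC| ∈ {48}
|CD| ∈ {37}
|AC| ∈ [4, 92]
|BD| ∈ [11, 85]
|AD| ∈ [0, 129]

|AD| ∈ [0, 129]  (≈ [0.0000, 129.0000])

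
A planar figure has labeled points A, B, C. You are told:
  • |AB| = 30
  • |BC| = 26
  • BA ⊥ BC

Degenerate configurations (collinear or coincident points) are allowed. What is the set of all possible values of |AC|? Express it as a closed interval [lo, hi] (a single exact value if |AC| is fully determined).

|AC| = 2·√(394)  (≈ 39.6989)

|AB| ∈ {30}
|BC| ∈ {26}
|AC| ∈ {2·√(394)}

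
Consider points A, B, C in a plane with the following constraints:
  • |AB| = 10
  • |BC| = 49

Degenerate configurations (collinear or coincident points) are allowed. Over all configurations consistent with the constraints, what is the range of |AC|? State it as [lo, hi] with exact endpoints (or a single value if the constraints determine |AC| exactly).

|AC| ∈ [39, 59]  (≈ [39.0000, 59.0000])

|AB| ∈ {10}
|BC| ∈ {49}
|AC| ∈ [39, 59]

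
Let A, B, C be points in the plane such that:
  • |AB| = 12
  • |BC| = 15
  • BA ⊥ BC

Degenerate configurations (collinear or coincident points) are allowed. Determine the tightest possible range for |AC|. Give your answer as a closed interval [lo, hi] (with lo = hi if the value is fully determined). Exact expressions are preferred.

|AB| ∈ {12}
|BC| ∈ {15}
|AC| ∈ {3·√(41)}

|AC| = 3·√(41)  (≈ 19.2094)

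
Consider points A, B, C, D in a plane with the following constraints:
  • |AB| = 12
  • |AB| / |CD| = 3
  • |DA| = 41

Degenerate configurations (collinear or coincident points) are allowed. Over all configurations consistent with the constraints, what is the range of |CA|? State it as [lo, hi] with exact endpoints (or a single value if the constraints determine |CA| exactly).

|AB| ∈ {12}
|AD| ∈ {41}
|CD| ∈ {4}
|BD| ∈ [29, 53]
|AC| ∈ [37, 45]
|BC| ∈ [25, 57]

|CA| ∈ [37, 45]  (≈ [37.0000, 45.0000])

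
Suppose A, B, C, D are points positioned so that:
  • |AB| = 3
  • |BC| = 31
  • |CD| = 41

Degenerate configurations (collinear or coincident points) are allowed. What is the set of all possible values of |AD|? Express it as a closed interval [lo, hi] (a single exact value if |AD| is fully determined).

|AB| ∈ {3}
|BC| ∈ {31}
|CD| ∈ {41}
|AC| ∈ [28, 34]
|BD| ∈ [10, 72]
|AD| ∈ [7, 75]

|AD| ∈ [7, 75]  (≈ [7.0000, 75.0000])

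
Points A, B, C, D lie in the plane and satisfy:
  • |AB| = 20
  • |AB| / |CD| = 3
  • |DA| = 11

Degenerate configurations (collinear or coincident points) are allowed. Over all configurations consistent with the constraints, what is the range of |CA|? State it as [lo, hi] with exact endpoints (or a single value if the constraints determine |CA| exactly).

|CA| ∈ [13/3, 53/3]  (≈ [4.3333, 17.6667])

|AB| ∈ {20}
|AD| ∈ {11}
|CD| ∈ {20/3}
|BD| ∈ [9, 31]
|AC| ∈ [13/3, 53/3]
|BC| ∈ [7/3, 113/3]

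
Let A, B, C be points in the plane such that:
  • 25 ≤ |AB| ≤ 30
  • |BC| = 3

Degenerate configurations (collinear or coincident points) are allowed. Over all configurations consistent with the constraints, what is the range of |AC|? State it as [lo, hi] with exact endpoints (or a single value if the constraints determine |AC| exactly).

|AB| ∈ [25, 30]
|BC| ∈ {3}
|AC| ∈ [22, 33]

|AC| ∈ [22, 33]  (≈ [22.0000, 33.0000])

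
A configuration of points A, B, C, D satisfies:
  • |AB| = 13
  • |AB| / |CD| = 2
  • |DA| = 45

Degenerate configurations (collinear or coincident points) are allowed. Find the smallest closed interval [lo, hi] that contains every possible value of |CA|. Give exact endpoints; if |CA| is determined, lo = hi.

|AB| ∈ {13}
|AD| ∈ {45}
|CD| ∈ {13/2}
|BD| ∈ [32, 58]
|AC| ∈ [77/2, 103/2]
|BC| ∈ [51/2, 129/2]

|CA| ∈ [77/2, 103/2]  (≈ [38.5000, 51.5000])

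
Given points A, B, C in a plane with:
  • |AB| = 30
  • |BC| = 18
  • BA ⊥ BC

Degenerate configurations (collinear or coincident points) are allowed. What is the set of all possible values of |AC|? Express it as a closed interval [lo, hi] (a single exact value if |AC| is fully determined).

|AB| ∈ {30}
|BC| ∈ {18}
|AC| ∈ {6·√(34)}

|AC| = 6·√(34)  (≈ 34.9857)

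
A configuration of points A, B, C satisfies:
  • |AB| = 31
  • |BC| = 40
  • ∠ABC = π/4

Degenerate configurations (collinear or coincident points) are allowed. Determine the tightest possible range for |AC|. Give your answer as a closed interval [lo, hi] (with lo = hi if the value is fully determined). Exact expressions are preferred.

|AB| ∈ {31}
|BC| ∈ {40}
|AC| ∈ {√(2561 - 1240·√(2))}

|AC| = √(2561 - 1240·√(2))  (≈ 28.4143)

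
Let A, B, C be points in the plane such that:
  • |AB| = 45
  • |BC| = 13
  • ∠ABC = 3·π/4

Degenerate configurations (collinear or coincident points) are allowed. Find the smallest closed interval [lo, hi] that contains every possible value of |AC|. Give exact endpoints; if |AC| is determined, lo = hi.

|AB| ∈ {45}
|BC| ∈ {13}
|AC| ∈ {√(585·√(2) + 2194)}

|AC| = √(585·√(2) + 2194)  (≈ 54.9665)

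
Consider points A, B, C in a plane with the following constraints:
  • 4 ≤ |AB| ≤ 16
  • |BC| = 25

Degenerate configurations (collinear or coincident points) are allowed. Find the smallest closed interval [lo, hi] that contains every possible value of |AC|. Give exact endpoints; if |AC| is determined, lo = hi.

|AB| ∈ [4, 16]
|BC| ∈ {25}
|AC| ∈ [9, 41]

|AC| ∈ [9, 41]  (≈ [9.0000, 41.0000])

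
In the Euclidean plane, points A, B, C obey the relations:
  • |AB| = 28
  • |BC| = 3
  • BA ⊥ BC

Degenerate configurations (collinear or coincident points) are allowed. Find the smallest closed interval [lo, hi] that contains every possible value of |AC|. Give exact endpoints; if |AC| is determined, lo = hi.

|AC| = √(793)  (≈ 28.1603)

|AB| ∈ {28}
|BC| ∈ {3}
|AC| ∈ {√(793)}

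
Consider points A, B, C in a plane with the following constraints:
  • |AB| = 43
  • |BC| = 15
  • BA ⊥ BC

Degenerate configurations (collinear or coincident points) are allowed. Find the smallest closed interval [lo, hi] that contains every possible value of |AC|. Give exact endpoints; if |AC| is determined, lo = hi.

|AC| = √(2074)  (≈ 45.5412)

|AB| ∈ {43}
|BC| ∈ {15}
|AC| ∈ {√(2074)}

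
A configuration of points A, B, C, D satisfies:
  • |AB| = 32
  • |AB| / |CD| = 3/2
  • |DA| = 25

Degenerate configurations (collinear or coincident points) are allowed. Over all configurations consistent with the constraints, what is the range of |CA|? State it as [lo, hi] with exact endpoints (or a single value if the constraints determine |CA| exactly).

|CA| ∈ [11/3, 139/3]  (≈ [3.6667, 46.3333])

|AB| ∈ {32}
|AD| ∈ {25}
|CD| ∈ {64/3}
|BD| ∈ [7, 57]
|AC| ∈ [11/3, 139/3]
|BC| ∈ [0, 235/3]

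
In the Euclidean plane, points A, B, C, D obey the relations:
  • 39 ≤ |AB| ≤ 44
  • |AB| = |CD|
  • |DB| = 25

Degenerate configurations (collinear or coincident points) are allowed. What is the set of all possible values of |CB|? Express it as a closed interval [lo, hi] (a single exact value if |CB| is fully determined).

|AB| ∈ [39, 44]
|BD| ∈ {25}
|CD| ∈ [39, 44]
|AD| ∈ [14, 69]
|BC| ∈ [14, 69]
|AC| ∈ [0, 113]

|CB| ∈ [14, 69]  (≈ [14.0000, 69.0000])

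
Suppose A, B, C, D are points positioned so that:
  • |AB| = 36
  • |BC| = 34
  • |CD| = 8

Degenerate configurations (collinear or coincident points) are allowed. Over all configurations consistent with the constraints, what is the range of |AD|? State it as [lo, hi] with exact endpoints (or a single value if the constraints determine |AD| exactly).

|AB| ∈ {36}
|BC| ∈ {34}
|CD| ∈ {8}
|AC| ∈ [2, 70]
|BD| ∈ [26, 42]
|AD| ∈ [0, 78]

|AD| ∈ [0, 78]  (≈ [0.0000, 78.0000])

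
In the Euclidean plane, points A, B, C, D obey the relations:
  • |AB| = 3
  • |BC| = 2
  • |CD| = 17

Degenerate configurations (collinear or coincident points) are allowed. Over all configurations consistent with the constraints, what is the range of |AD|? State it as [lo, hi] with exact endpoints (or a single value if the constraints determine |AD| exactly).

|AB| ∈ {3}
|BC| ∈ {2}
|CD| ∈ {17}
|AC| ∈ [1, 5]
|BD| ∈ [15, 19]
|AD| ∈ [12, 22]

|AD| ∈ [12, 22]  (≈ [12.0000, 22.0000])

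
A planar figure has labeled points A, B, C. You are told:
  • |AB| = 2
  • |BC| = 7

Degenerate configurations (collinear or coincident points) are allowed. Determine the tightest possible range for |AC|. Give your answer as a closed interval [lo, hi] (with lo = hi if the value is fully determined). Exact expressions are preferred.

|AB| ∈ {2}
|BC| ∈ {7}
|AC| ∈ [5, 9]

|AC| ∈ [5, 9]  (≈ [5.0000, 9.0000])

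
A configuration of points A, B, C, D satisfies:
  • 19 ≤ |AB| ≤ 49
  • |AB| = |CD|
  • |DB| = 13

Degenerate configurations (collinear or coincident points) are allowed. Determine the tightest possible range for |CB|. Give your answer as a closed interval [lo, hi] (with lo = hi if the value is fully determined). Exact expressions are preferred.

|AB| ∈ [19, 49]
|BD| ∈ {13}
|CD| ∈ [19, 49]
|AD| ∈ [6, 62]
|BC| ∈ [6, 62]
|AC| ∈ [0, 111]

|CB| ∈ [6, 62]  (≈ [6.0000, 62.0000])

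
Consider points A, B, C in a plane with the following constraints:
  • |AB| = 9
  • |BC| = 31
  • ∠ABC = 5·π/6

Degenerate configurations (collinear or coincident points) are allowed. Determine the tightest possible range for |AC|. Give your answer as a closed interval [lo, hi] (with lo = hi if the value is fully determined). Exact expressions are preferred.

|AB| ∈ {9}
|BC| ∈ {31}
|AC| ∈ {√(279·√(3) + 1042)}

|AC| = √(279·√(3) + 1042)  (≈ 39.0543)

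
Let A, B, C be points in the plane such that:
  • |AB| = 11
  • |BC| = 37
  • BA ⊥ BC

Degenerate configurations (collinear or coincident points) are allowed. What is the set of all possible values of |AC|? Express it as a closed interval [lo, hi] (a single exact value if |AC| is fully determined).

|AC| = √(1490)  (≈ 38.6005)

|AB| ∈ {11}
|BC| ∈ {37}
|AC| ∈ {√(1490)}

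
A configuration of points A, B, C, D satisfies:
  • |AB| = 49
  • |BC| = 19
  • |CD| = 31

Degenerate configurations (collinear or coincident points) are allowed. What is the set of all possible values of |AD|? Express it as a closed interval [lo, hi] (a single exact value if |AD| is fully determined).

|AD| ∈ [0, 99]  (≈ [0.0000, 99.0000])

|AB| ∈ {49}
|BC| ∈ {19}
|CD| ∈ {31}
|AC| ∈ [30, 68]
|BD| ∈ [12, 50]
|AD| ∈ [0, 99]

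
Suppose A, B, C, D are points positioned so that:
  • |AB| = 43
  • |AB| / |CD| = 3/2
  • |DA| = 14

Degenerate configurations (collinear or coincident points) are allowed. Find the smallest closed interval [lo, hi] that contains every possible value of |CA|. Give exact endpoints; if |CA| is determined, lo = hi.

|CA| ∈ [44/3, 128/3]  (≈ [14.6667, 42.6667])

|AB| ∈ {43}
|AD| ∈ {14}
|CD| ∈ {86/3}
|BD| ∈ [29, 57]
|AC| ∈ [44/3, 128/3]
|BC| ∈ [1/3, 257/3]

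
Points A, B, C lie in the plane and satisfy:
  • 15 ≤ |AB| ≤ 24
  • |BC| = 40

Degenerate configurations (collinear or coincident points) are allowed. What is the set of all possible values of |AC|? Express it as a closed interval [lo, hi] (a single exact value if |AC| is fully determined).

|AB| ∈ [15, 24]
|BC| ∈ {40}
|AC| ∈ [16, 64]

|AC| ∈ [16, 64]  (≈ [16.0000, 64.0000])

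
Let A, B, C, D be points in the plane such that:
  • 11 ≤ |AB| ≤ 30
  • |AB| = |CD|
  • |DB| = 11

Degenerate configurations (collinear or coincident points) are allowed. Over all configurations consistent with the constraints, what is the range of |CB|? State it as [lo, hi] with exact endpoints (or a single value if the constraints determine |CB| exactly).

|AB| ∈ [11, 30]
|BD| ∈ {11}
|CD| ∈ [11, 30]
|AD| ∈ [0, 41]
|BC| ∈ [0, 41]
|AC| ∈ [0, 71]

|CB| ∈ [0, 41]  (≈ [0.0000, 41.0000])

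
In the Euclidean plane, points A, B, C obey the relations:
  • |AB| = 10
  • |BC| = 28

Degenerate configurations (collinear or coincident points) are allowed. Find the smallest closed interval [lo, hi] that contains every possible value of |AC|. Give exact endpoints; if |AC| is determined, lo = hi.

|AC| ∈ [18, 38]  (≈ [18.0000, 38.0000])

|AB| ∈ {10}
|BC| ∈ {28}
|AC| ∈ [18, 38]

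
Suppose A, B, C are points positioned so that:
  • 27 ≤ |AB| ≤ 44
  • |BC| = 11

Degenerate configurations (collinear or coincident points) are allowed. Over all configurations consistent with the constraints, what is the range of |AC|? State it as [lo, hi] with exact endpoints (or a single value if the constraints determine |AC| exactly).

|AC| ∈ [16, 55]  (≈ [16.0000, 55.0000])

|AB| ∈ [27, 44]
|BC| ∈ {11}
|AC| ∈ [16, 55]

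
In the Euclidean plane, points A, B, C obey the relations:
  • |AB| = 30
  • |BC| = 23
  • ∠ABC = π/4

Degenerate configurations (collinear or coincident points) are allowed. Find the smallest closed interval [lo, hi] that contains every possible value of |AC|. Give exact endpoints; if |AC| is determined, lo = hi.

|AB| ∈ {30}
|BC| ∈ {23}
|AC| ∈ {√(1429 - 690·√(2))}

|AC| = √(1429 - 690·√(2))  (≈ 21.2883)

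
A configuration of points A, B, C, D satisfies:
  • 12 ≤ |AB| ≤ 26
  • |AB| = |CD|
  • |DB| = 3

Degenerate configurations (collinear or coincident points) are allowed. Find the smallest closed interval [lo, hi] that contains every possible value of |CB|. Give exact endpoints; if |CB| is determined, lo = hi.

|CB| ∈ [9, 29]  (≈ [9.0000, 29.0000])

|AB| ∈ [12, 26]
|BD| ∈ {3}
|CD| ∈ [12, 26]
|AD| ∈ [9, 29]
|BC| ∈ [9, 29]
|AC| ∈ [0, 55]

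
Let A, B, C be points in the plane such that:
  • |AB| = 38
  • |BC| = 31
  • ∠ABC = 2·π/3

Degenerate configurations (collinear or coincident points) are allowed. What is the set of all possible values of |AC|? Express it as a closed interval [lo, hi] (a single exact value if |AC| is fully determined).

|AC| = √(3583)  (≈ 59.8582)

|AB| ∈ {38}
|BC| ∈ {31}
|AC| ∈ {√(3583)}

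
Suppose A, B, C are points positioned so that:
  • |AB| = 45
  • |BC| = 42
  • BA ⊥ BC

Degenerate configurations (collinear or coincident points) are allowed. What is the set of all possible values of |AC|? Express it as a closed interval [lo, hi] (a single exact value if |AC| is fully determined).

|AC| = 3·√(421)  (≈ 61.5549)

|AB| ∈ {45}
|BC| ∈ {42}
|AC| ∈ {3·√(421)}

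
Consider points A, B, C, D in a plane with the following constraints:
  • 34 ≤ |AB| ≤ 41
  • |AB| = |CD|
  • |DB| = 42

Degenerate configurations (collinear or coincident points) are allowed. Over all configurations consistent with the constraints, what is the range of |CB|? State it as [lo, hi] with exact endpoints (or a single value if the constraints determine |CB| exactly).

|AB| ∈ [34, 41]
|BD| ∈ {42}
|CD| ∈ [34, 41]
|AD| ∈ [1, 83]
|BC| ∈ [1, 83]
|AC| ∈ [0, 124]

|CB| ∈ [1, 83]  (≈ [1.0000, 83.0000])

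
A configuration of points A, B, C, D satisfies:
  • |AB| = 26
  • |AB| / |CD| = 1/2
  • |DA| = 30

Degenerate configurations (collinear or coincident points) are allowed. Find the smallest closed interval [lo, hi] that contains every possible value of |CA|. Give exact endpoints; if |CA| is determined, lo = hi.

|CA| ∈ [22, 82]  (≈ [22.0000, 82.0000])

|AB| ∈ {26}
|AD| ∈ {30}
|CD| ∈ {52}
|BD| ∈ [4, 56]
|AC| ∈ [22, 82]
|BC| ∈ [0, 108]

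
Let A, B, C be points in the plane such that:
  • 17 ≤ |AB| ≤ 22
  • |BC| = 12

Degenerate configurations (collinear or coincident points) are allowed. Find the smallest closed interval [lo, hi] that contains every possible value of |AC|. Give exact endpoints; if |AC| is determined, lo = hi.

|AB| ∈ [17, 22]
|BC| ∈ {12}
|AC| ∈ [5, 34]

|AC| ∈ [5, 34]  (≈ [5.0000, 34.0000])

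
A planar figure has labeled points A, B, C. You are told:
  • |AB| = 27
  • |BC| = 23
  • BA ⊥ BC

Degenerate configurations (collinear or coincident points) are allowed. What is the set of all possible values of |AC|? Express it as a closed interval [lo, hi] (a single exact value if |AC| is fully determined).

|AC| = √(1258)  (≈ 35.4683)

|AB| ∈ {27}
|BC| ∈ {23}
|AC| ∈ {√(1258)}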